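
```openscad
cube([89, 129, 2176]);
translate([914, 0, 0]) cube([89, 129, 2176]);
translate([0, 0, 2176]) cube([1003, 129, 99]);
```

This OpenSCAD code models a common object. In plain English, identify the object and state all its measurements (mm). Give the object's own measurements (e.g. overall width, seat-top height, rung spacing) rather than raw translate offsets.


A door frame. The clear opening is 825 mm wide and 2176 mm high. Two 89 mm wide jambs, 129 mm deep, stand either side of the opening from the floor to the top of the opening. A 99 mm thick head sits across the top of both jambs, spanning the full outside width of the frame.


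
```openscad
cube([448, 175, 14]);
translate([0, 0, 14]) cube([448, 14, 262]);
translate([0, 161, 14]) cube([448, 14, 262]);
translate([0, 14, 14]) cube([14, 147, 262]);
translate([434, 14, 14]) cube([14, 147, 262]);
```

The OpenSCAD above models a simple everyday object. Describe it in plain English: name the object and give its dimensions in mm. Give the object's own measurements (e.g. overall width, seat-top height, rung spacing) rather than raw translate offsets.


An open-topped rectangular box: outside dimensions 448×175×276 mm, with a uniform wall and base thickness of 14 mm. The base is a full 448×175 slab on the floor; four walls sit on top of the base. The front and back walls (the −y and +y sides) span the full width; the two side walls fit between them.


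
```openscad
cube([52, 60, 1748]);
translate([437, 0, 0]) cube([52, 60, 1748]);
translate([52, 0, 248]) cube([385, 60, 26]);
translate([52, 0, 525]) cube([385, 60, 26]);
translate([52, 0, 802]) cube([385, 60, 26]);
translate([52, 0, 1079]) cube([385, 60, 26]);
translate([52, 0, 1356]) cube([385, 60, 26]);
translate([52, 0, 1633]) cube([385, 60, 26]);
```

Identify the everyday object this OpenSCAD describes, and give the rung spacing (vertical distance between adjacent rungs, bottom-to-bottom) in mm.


A ladder. The rung spacing is 277 mm.

Two tall 52×60 posts with 6 short bars between them — a ladder. Adjacent rungs sit at z = 248 and z = 525, so the spacing is 525 − 248 = 277 mm.


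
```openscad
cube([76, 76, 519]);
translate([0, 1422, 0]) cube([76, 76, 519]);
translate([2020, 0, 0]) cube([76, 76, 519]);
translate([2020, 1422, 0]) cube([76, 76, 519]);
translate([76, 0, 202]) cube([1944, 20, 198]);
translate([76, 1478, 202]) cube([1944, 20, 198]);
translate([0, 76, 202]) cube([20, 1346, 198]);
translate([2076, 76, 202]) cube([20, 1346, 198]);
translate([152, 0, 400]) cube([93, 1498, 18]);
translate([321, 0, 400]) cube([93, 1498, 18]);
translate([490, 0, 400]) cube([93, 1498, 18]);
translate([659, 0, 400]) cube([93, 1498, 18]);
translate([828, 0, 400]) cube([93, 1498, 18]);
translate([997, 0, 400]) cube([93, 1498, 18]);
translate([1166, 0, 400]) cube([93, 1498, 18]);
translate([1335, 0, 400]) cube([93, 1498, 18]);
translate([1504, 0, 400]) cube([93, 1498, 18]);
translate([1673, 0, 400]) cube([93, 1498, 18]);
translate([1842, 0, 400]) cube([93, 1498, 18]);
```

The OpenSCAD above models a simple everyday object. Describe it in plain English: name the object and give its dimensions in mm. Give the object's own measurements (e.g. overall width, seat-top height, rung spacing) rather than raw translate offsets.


A bed frame 2096 mm long (x) by 1498 mm wide (y). Four 76×76 mm corner posts, 519 mm tall, at the corners of the footprint. Four rails of 20 mm thickness and 198 mm height run between adjacent posts with their undersides at z = 202 mm, their outer faces flush with the outside of the frame (the two x-running rails run between the posts' inner faces; the two y-running rails run between the posts' inner faces). 11 slats, each 93 mm wide (x) and 18 mm thick, lie across the top of the two x-running rails, running the full 1498 mm width of the frame in y; along x they sit between the end posts with a 76 mm gap after the −x posts and between neighbouring slats, leaving 85 mm before the +x posts.


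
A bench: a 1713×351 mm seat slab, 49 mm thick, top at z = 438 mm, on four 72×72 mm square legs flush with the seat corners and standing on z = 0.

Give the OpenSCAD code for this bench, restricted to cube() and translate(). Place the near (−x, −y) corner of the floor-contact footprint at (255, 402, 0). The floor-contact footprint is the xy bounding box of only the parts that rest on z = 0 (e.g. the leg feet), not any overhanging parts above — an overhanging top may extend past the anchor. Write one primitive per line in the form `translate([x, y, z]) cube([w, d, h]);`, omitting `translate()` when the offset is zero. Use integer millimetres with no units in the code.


translate([255, 402, 389]) cube([1713, 351, 49]);
translate([255, 402, 0]) cube([72, 72, 389]);
translate([255, 681, 0]) cube([72, 72, 389]);
translate([1896, 402, 0]) cube([72, 72, 389]);
translate([1896, 681, 0]) cube([72, 72, 389]);


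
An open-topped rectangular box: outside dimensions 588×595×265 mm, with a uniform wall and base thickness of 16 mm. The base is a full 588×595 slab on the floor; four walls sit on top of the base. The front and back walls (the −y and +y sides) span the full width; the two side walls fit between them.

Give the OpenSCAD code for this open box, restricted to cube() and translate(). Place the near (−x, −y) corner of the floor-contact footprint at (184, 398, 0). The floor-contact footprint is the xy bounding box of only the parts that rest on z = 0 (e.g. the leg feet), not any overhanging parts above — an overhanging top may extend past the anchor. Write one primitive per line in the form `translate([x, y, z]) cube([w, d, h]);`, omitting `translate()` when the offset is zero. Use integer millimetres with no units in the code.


translate([184, 398, 0]) cube([588, 595, 16]);
translate([184, 398, 16]) cube([588, 16, 249]);
translate([184, 977, 16]) cube([588, 16, 249]);
translate([184, 414, 16]) cube([16, 563, 249]);
translate([756, 414, 16]) cube([16, 563, 249]);


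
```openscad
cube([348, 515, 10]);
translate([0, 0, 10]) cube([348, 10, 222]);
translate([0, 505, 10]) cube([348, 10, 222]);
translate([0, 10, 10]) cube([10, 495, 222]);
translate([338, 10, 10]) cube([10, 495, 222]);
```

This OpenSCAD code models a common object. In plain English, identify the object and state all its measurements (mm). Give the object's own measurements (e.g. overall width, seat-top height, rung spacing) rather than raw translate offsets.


An open-topped rectangular box: outside dimensions 348×515×232 mm, with a uniform wall and base thickness of 10 mm. The base is a full 348×515 slab on the floor; four walls sit on top of the base. The front and back walls (the −y and +y sides) span the full width; the two side walls fit between them.


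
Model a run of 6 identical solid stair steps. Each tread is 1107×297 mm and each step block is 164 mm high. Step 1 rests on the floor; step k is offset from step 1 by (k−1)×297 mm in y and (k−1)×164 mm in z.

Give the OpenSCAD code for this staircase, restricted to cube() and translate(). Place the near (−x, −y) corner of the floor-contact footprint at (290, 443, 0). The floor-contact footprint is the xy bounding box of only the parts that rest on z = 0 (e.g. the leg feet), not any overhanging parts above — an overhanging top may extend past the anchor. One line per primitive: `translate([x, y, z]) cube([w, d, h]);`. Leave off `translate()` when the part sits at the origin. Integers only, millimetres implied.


translate([290, 443, 0]) cube([1107, 297, 164]);
translate([290, 740, 164]) cube([1107, 297, 164]);
translate([290, 1037, 328]) cube([1107, 297, 164]);
translate([290, 1334, 492]) cube([1107, 297, 164]);
translate([290, 1631, 656]) cube([1107, 297, 164]);
translate([290, 1928, 820]) cube([1107, 297, 164]);


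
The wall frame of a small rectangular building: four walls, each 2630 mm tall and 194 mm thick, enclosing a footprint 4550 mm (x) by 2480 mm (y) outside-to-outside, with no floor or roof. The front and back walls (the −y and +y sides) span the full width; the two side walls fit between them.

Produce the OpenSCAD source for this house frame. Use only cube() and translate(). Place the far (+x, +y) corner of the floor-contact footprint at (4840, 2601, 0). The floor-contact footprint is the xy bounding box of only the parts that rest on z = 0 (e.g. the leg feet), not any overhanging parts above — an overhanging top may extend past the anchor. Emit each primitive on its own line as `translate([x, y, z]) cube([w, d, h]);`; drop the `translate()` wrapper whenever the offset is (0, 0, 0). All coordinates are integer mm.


translate([290, 121, 0]) cube([4550, 194, 2630]);
translate([290, 2407, 0]) cube([4550, 194, 2630]);
translate([290, 315, 0]) cube([194, 2092, 2630]);
translate([4646, 315, 0]) cube([194, 2092, 2630]);


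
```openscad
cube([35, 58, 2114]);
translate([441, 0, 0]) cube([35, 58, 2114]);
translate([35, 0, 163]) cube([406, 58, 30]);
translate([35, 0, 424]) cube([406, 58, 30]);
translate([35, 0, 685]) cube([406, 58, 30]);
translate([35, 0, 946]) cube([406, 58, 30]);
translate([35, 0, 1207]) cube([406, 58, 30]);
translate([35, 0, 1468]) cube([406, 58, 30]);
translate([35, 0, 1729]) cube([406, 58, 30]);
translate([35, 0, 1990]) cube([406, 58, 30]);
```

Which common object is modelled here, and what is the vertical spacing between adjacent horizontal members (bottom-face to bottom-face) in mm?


A ladder. The rung spacing is 261 mm.

Two tall 35×58 posts with 8 short bars between them — a ladder. Adjacent rungs sit at z = 163 and z = 424, so the spacing is 424 − 163 = 261 mm.


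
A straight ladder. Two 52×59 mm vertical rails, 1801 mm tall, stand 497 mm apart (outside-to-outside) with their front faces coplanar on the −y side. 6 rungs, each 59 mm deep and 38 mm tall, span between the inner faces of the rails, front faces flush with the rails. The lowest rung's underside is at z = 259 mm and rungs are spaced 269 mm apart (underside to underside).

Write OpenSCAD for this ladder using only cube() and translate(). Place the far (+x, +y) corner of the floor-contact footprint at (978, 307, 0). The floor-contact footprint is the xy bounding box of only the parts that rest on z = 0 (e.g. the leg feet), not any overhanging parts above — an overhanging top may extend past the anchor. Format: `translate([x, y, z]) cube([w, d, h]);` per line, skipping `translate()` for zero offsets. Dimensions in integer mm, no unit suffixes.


// rung span = 497 - 2*52 = 393
// rung[k] z = 259 + k*269
translate([481, 248, 0]) cube([52, 59, 1801]);
translate([926, 248, 0]) cube([52, 59, 1801]);
translate([533, 248, 259]) cube([393, 59, 38]);
translate([533, 248, 528]) cube([393, 59, 38]);
translate([533, 248, 797]) cube([393, 59, 38]);
translate([533, 248, 1066]) cube([393, 59, 38]);
translate([533, 248, 1335]) cube([393, 59, 38]);
translate([533, 248, 1604]) cube([393, 59, 38]);


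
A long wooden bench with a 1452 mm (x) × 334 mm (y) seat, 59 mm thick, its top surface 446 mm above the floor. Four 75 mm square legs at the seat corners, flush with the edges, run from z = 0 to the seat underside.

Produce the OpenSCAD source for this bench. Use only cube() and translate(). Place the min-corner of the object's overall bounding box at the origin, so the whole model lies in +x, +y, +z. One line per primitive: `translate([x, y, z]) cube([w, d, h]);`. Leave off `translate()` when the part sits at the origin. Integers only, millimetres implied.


translate([0, 0, 387]) cube([1452, 334, 59]);
cube([75, 75, 387]);
translate([0, 259, 0]) cube([75, 75, 387]);
translate([1377, 0, 0]) cube([75, 75, 387]);
translate([1377, 259, 0]) cube([75, 75, 387]);


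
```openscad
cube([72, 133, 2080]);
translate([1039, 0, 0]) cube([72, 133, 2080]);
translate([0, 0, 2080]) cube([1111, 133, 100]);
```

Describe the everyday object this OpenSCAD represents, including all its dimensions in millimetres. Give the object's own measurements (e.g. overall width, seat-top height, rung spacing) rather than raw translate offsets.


A door frame. The clear opening is 967 mm wide and 2080 mm high. Two 72 mm wide jambs, 133 mm deep, stand either side of the opening from the floor to the top of the opening. A 100 mm thick head sits across the top of both jambs, spanning the full outside width of the frame.


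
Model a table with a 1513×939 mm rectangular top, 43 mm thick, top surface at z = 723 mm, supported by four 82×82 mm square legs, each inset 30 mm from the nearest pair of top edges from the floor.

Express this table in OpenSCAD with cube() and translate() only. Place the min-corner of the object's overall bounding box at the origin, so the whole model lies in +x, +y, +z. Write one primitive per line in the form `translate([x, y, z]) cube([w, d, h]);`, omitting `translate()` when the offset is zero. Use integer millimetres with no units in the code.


// leg_h = 723 - 43 = 680
translate([0, 0, 680]) cube([1513, 939, 43]);
translate([30, 30, 0]) cube([82, 82, 680]);
translate([1401, 30, 0]) cube([82, 82, 680]);
translate([30, 827, 0]) cube([82, 82, 680]);
translate([1401, 827, 0]) cube([82, 82, 680]);


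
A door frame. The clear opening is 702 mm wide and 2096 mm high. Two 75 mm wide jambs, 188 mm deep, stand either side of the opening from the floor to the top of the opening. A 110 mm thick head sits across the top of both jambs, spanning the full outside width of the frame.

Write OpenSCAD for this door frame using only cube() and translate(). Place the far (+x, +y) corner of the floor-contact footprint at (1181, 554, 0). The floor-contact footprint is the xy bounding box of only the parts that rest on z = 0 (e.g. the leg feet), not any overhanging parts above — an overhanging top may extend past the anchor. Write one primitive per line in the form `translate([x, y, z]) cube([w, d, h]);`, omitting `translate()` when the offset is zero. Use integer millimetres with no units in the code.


translate([329, 366, 0]) cube([75, 188, 2096]);
translate([1106, 366, 0]) cube([75, 188, 2096]);
translate([329, 366, 2096]) cube([852, 188, 110]);


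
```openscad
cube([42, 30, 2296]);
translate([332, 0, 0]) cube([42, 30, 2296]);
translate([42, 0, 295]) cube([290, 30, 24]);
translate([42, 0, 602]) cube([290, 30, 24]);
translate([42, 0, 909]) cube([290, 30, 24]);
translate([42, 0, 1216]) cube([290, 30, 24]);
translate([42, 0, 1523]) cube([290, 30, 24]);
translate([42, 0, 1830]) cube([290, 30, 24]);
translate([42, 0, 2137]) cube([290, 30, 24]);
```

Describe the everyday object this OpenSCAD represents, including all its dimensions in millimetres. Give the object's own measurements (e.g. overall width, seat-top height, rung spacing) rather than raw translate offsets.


A straight ladder. Two 42×30 mm vertical rails, 2296 mm tall, stand 374 mm apart (outside-to-outside) with their front faces coplanar on the −y side. 7 rungs, each 30 mm deep and 24 mm tall, span between the inner faces of the rails, front faces flush with the rails. The lowest rung's underside is at z = 295 mm and rungs are spaced 307 mm apart (underside to underside).


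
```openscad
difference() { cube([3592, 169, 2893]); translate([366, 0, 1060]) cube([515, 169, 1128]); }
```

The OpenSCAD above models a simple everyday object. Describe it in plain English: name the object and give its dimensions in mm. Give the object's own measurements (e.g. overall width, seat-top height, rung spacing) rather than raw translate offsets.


A wall 3592 mm long (x), 169 mm thick (y), 2893 mm tall, with a rectangular window opening cut through it. The opening is 515 mm wide and 1128 mm tall; its sill is at z = 1060 mm and its near (−x) edge is 366 mm from the wall's −x end. The opening passes through the full wall thickness.


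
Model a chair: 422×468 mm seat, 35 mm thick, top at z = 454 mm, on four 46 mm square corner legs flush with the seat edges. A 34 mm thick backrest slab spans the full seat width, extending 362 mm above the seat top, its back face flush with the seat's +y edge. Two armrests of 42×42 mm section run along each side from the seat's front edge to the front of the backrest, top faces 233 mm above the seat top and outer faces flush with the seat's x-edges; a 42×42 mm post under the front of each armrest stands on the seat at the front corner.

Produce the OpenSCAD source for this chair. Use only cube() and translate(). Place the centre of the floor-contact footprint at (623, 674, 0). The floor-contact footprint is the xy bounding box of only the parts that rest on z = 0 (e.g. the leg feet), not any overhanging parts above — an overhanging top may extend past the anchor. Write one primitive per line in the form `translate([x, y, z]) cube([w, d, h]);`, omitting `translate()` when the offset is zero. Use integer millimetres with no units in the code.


// leg_h = 454 - 35 = 419
// arm post h = 233 - 42 = 191
translate([412, 440, 419]) cube([422, 468, 35]);
translate([412, 440, 0]) cube([46, 46, 419]);
translate([788, 440, 0]) cube([46, 46, 419]);
translate([412, 862, 0]) cube([46, 46, 419]);
translate([788, 862, 0]) cube([46, 46, 419]);
translate([412, 874, 454]) cube([422, 34, 362]);
translate([412, 440, 645]) cube([42, 434, 42]);
translate([792, 440, 645]) cube([42, 434, 42]);
translate([412, 440, 454]) cube([42, 42, 191]);
translate([792, 440, 454]) cube([42, 42, 191]);


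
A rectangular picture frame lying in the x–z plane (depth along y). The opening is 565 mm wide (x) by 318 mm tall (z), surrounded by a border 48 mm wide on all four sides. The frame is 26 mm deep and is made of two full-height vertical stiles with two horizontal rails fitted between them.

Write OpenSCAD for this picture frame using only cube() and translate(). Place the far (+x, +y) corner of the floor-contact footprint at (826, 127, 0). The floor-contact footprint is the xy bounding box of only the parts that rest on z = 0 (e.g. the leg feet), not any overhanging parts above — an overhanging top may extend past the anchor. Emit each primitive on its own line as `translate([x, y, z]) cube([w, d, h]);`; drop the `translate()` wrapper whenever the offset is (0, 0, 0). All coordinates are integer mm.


translate([165, 101, 0]) cube([48, 26, 414]);
translate([778, 101, 0]) cube([48, 26, 414]);
translate([213, 101, 0]) cube([565, 26, 48]);
translate([213, 101, 366]) cube([565, 26, 48]);


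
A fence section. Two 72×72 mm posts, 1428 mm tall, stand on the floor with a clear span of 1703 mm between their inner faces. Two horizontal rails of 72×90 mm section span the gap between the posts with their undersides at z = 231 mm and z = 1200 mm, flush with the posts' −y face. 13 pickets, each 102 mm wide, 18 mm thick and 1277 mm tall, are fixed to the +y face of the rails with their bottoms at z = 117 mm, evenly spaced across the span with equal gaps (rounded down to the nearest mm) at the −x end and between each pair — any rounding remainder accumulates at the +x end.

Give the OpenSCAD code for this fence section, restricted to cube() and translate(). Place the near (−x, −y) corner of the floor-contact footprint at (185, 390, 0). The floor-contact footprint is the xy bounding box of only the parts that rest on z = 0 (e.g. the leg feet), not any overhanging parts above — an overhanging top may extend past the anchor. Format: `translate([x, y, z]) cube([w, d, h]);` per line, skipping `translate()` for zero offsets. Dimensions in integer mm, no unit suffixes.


translate([185, 390, 0]) cube([72, 72, 1428]);
translate([1960, 390, 0]) cube([72, 72, 1428]);
translate([257, 390, 231]) cube([1703, 72, 90]);
translate([257, 390, 1200]) cube([1703, 72, 90]);
translate([283, 462, 117]) cube([102, 18, 1277]);
translate([411, 462, 117]) cube([102, 18, 1277]);
translate([539, 462, 117]) cube([102, 18, 1277]);
translate([667, 462, 117]) cube([102, 18, 1277]);
translate([795, 462, 117]) cube([102, 18, 1277]);
translate([923, 462, 117]) cube([102, 18, 1277]);
translate([1051, 462, 117]) cube([102, 18, 1277]);
translate([1179, 462, 117]) cube([102, 18, 1277]);
translate([1307, 462, 117]) cube([102, 18, 1277]);
translate([1435, 462, 117]) cube([102, 18, 1277]);
translate([1563, 462, 117]) cube([102, 18, 1277]);
translate([1691, 462, 117]) cube([102, 18, 1277]);
translate([1819, 462, 117]) cube([102, 18, 1277]);


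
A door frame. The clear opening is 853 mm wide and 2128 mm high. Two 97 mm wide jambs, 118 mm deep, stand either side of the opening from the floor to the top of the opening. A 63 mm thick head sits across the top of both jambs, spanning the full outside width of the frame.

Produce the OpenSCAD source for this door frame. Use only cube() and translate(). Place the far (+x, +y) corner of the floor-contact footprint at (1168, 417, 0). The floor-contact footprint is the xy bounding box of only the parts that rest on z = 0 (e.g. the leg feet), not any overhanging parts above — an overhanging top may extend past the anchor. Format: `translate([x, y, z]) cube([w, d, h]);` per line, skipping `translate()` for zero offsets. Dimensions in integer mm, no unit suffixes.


translate([121, 299, 0]) cube([97, 118, 2128]);
translate([1071, 299, 0]) cube([97, 118, 2128]);
translate([121, 299, 2128]) cube([1047, 118, 63]);


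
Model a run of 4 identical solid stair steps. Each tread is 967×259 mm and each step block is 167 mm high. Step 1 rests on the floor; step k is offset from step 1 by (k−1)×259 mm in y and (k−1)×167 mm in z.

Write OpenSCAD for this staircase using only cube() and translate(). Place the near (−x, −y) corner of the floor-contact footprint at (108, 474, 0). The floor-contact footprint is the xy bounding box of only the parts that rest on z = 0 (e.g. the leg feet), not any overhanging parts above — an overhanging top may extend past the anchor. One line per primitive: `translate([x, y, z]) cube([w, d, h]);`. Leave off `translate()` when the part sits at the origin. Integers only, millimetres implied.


translate([108, 474, 0]) cube([967, 259, 167]);
translate([108, 733, 167]) cube([967, 259, 167]);
translate([108, 992, 334]) cube([967, 259, 167]);
translate([108, 1251, 501]) cube([967, 259, 167]);


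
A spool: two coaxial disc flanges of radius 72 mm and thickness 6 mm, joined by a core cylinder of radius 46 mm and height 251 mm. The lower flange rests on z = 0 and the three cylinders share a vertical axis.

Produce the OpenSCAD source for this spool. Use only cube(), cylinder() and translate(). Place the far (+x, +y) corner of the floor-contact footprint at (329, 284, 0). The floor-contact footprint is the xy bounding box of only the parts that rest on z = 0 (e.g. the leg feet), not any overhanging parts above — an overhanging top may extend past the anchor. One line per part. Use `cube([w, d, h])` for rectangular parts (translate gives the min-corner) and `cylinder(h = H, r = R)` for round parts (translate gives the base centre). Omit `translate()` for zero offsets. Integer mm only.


translate([257, 212, 0]) cylinder(h = 6, r = 72);
translate([257, 212, 6]) cylinder(h = 251, r = 46);
translate([257, 212, 257]) cylinder(h = 6, r = 72);


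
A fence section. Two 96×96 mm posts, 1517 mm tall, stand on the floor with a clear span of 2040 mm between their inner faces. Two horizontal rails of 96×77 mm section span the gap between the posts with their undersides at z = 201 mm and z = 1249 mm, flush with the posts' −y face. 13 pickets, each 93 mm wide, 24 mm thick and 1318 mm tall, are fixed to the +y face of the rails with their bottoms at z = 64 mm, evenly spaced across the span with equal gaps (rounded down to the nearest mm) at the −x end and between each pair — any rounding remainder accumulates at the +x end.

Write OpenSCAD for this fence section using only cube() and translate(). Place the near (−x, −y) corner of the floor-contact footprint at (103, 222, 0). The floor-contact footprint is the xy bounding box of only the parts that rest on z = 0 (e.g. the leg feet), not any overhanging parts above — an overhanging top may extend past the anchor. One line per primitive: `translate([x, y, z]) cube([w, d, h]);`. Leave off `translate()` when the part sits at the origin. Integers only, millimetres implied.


translate([103, 222, 0]) cube([96, 96, 1517]);
translate([2239, 222, 0]) cube([96, 96, 1517]);
translate([199, 222, 201]) cube([2040, 96, 77]);
translate([199, 222, 1249]) cube([2040, 96, 77]);
translate([258, 318, 64]) cube([93, 24, 1318]);
translate([410, 318, 64]) cube([93, 24, 1318]);
translate([562, 318, 64]) cube([93, 24, 1318]);
translate([714, 318, 64]) cube([93, 24, 1318]);
translate([866, 318, 64]) cube([93, 24, 1318]);
translate([1018, 318, 64]) cube([93, 24, 1318]);
translate([1170, 318, 64]) cube([93, 24, 1318]);
translate([1322, 318, 64]) cube([93, 24, 1318]);
translate([1474, 318, 64]) cube([93, 24, 1318]);
translate([1626, 318, 64]) cube([93, 24, 1318]);
translate([1778, 318, 64]) cube([93, 24, 1318]);
translate([1930, 318, 64]) cube([93, 24, 1318]);
translate([2082, 318, 64]) cube([93, 24, 1318]);


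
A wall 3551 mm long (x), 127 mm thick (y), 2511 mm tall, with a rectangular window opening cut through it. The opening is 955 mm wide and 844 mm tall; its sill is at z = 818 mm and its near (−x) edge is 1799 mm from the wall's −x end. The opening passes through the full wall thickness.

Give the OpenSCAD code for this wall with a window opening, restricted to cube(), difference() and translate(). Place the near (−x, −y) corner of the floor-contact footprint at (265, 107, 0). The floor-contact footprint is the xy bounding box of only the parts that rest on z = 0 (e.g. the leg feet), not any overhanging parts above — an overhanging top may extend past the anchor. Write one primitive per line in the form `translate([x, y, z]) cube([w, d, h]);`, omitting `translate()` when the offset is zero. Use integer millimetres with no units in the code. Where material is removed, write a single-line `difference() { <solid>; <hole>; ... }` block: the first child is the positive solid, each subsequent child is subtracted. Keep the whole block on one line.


difference() { translate([265, 107, 0]) cube([3551, 127, 2511]); translate([2064, 107, 818]) cube([955, 127, 844]); }


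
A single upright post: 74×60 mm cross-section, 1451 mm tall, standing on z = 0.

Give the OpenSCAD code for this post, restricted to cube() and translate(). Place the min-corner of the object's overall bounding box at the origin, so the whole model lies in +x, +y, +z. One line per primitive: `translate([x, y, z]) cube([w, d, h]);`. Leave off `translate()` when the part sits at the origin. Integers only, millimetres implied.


cube([74, 60, 1451]);


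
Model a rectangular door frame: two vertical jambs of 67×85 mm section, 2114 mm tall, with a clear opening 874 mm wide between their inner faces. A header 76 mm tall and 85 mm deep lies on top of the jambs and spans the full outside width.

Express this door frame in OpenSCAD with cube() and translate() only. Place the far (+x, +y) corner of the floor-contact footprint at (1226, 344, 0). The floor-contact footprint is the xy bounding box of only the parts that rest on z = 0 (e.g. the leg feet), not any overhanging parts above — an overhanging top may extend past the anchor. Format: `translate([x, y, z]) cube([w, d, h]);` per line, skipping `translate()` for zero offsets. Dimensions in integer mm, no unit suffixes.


translate([218, 259, 0]) cube([67, 85, 2114]);
translate([1159, 259, 0]) cube([67, 85, 2114]);
translate([218, 259, 2114]) cube([1008, 85, 76]);


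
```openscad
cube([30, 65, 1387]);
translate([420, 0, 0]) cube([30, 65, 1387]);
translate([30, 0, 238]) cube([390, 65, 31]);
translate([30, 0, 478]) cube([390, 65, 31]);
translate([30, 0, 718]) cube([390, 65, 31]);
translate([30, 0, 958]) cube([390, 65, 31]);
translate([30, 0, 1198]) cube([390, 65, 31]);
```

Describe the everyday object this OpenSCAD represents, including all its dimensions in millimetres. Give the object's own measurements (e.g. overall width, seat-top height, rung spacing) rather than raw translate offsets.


A straight ladder. Two 30×65 mm vertical rails, 1387 mm tall, stand 450 mm apart (outside-to-outside) with their front faces coplanar on the −y side. 5 rungs, each 65 mm deep and 31 mm tall, span between the inner faces of the rails, front faces flush with the rails. The lowest rung's underside is at z = 238 mm and rungs are spaced 240 mm apart (underside to underside).


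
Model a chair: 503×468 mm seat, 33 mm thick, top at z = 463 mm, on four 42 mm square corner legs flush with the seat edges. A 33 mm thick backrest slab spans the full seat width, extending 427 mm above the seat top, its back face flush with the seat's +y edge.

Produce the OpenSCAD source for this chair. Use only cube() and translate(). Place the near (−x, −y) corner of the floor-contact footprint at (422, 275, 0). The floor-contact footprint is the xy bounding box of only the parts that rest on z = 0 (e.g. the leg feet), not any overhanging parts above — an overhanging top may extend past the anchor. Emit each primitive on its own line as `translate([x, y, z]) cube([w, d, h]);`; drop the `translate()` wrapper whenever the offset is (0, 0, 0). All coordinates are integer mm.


// leg_h = 463 - 33 = 430
translate([422, 275, 430]) cube([503, 468, 33]);
translate([422, 275, 0]) cube([42, 42, 430]);
translate([883, 275, 0]) cube([42, 42, 430]);
translate([422, 701, 0]) cube([42, 42, 430]);
translate([883, 701, 0]) cube([42, 42, 430]);
translate([422, 710, 463]) cube([503, 33, 427]);


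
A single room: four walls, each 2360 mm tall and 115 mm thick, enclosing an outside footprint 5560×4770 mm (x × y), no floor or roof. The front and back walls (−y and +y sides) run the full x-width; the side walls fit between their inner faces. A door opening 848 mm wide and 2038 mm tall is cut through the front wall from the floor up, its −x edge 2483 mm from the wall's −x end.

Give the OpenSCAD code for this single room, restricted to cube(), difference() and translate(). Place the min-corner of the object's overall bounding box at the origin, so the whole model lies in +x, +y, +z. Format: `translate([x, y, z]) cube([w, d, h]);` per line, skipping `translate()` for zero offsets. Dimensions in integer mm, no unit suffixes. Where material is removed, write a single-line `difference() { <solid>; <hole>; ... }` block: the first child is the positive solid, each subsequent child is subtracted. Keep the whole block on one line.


difference() { cube([5560, 115, 2360]); translate([2483, 0, 0]) cube([848, 115, 2038]); }
translate([0, 4655, 0]) cube([5560, 115, 2360]);
translate([0, 115, 0]) cube([115, 4540, 2360]);
translate([5445, 115, 0]) cube([115, 4540, 2360]);


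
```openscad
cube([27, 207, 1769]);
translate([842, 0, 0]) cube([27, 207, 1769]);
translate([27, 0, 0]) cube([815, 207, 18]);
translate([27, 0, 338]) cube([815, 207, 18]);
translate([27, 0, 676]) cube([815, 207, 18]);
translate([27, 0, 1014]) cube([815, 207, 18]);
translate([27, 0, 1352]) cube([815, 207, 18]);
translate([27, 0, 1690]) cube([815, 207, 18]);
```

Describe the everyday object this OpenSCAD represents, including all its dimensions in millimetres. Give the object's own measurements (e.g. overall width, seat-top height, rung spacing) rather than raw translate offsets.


An open bookshelf. Two side panels, each 27 mm thick, 207 mm deep and 1769 mm tall, stand 869 mm apart (outside-to-outside). Between them sit 6 shelves, each 18 mm thick and 207 mm deep, spanning the full gap between the sides. The bottom shelf rests on the floor (its underside at z = 0) and the clear gap between one shelf's top and the next shelf's underside is 320 mm.


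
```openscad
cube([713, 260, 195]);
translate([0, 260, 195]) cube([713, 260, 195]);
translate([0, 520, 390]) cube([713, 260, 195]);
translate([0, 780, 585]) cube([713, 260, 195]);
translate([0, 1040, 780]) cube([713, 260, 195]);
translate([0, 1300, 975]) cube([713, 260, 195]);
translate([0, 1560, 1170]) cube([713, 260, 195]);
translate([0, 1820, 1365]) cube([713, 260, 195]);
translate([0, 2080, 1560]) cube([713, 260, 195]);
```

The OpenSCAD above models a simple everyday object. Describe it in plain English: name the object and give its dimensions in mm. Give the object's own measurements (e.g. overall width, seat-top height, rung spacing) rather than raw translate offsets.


A straight staircase of 9 solid steps. Each step is 713 mm wide (x), 260 mm deep (y, the going) and 195 mm tall (the rise). The first step rests on the floor; each subsequent step sits one going further in +y and one rise higher in +z, directly behind and above the previous step with no overlap.


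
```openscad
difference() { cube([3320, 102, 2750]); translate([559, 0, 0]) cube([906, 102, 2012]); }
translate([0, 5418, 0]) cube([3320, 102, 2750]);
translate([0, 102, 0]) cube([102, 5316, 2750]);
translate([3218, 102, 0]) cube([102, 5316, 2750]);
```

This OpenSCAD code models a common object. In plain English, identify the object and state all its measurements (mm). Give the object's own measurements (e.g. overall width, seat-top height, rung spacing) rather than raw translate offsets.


A single room: four walls, each 2750 mm tall and 102 mm thick, enclosing an outside footprint 3320×5520 mm (x × y), no floor or roof. The front and back walls (−y and +y sides) run the full x-width; the side walls fit between their inner faces. A door opening 906 mm wide and 2012 mm tall is cut through the front wall from the floor up, its −x edge 559 mm from the wall's −x end.


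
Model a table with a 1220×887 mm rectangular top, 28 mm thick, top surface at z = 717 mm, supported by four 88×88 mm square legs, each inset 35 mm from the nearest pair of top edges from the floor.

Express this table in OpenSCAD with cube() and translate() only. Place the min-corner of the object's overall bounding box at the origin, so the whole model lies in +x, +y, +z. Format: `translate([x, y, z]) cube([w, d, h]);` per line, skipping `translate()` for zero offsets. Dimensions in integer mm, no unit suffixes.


translate([0, 0, 689]) cube([1220, 887, 28]);
translate([35, 35, 0]) cube([88, 88, 689]);
translate([1097, 35, 0]) cube([88, 88, 689]);
translate([35, 764, 0]) cube([88, 88, 689]);
translate([1097, 764, 0]) cube([88, 88, 689]);


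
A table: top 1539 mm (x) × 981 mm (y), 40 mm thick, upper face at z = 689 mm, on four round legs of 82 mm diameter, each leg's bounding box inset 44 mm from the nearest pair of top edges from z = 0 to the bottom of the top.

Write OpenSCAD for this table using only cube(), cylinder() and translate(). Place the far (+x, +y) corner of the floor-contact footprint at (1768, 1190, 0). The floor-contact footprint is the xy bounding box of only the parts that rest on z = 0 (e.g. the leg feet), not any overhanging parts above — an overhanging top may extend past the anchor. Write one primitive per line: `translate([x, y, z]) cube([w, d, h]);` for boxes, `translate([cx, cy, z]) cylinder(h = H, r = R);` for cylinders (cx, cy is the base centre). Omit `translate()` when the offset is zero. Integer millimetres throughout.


translate([273, 253, 649]) cube([1539, 981, 40]);
translate([358, 338, 0]) cylinder(h = 649, r = 41);
translate([1727, 338, 0]) cylinder(h = 649, r = 41);
translate([358, 1149, 0]) cylinder(h = 649, r = 41);
translate([1727, 1149, 0]) cylinder(h = 649, r = 41);


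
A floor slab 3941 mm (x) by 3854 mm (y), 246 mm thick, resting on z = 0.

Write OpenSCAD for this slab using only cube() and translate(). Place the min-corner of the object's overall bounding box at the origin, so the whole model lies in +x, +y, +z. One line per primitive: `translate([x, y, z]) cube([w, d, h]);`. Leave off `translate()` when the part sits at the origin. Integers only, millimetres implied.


cube([3941, 3854, 246]);


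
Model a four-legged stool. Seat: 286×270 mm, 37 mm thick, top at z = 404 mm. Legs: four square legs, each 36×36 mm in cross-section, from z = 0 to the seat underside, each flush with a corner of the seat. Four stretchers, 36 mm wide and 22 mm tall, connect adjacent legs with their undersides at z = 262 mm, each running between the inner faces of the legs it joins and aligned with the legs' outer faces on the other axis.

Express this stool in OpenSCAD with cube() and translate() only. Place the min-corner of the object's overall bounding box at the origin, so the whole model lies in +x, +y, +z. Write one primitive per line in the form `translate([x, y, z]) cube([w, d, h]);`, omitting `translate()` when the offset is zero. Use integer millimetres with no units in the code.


// leg_h = 404 - 37 = 367
// stretcher span = 286 - 2*36 = 214
translate([0, 0, 367]) cube([286, 270, 37]);
cube([36, 36, 367]);
translate([250, 0, 0]) cube([36, 36, 367]);
translate([0, 234, 0]) cube([36, 36, 367]);
translate([250, 234, 0]) cube([36, 36, 367]);
translate([36, 0, 262]) cube([214, 36, 22]);
translate([36, 234, 262]) cube([214, 36, 22]);
translate([0, 36, 262]) cube([36, 198, 22]);
translate([250, 36, 262]) cube([36, 198, 22]);


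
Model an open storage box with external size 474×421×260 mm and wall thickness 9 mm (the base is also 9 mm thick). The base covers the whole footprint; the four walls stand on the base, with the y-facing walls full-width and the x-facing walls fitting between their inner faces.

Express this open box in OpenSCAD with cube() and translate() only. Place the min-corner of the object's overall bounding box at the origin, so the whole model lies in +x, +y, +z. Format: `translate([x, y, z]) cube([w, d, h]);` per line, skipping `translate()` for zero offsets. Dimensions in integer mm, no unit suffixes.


cube([474, 421, 9]);
translate([0, 0, 9]) cube([474, 9, 251]);
translate([0, 412, 9]) cube([474, 9, 251]);
translate([0, 9, 9]) cube([9, 403, 251]);
translate([465, 9, 9]) cube([9, 403, 251]);


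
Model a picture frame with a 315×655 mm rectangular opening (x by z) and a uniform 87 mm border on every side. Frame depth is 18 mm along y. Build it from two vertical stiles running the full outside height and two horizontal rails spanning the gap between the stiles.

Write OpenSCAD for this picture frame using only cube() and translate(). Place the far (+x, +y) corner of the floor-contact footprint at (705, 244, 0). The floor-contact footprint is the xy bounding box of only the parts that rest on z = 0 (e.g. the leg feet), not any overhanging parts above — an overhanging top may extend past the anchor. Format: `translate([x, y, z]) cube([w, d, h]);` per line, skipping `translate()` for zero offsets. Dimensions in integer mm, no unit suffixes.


translate([216, 226, 0]) cube([87, 18, 829]);
translate([618, 226, 0]) cube([87, 18, 829]);
translate([303, 226, 0]) cube([315, 18, 87]);
translate([303, 226, 742]) cube([315, 18, 87]);


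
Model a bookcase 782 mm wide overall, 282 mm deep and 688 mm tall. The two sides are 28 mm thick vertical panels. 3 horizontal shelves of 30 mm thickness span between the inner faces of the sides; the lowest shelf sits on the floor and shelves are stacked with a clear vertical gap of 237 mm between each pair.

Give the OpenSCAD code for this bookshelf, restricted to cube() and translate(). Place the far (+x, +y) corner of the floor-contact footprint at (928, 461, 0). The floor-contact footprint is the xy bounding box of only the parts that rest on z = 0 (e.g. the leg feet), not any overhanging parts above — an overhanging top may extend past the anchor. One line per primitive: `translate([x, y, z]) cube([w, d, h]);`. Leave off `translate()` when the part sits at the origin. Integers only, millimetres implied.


translate([146, 179, 0]) cube([28, 282, 688]);
translate([900, 179, 0]) cube([28, 282, 688]);
translate([174, 179, 0]) cube([726, 282, 30]);
translate([174, 179, 267]) cube([726, 282, 30]);
translate([174, 179, 534]) cube([726, 282, 30]);


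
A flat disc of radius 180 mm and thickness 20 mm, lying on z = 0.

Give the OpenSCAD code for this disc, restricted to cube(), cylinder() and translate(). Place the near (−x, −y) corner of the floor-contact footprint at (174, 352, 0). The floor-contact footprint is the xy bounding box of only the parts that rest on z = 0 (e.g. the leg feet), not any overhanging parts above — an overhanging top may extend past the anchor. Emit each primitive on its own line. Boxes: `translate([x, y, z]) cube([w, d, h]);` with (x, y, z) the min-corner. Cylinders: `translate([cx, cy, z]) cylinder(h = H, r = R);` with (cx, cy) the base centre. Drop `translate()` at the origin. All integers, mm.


translate([354, 532, 0]) cylinder(h = 20, r = 180);
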